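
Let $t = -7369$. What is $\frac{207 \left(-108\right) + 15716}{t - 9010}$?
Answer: $\frac{6640}{16379} \approx 0.4054$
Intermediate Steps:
$\frac{207 \left(-108\right) + 15716}{t - 9010} = \frac{207 \left(-108\right) + 15716}{-7369 - 9010} = \frac{-22356 + 15716}{-16379} = \left(-6640\right) \left(- \frac{1}{16379}\right) = \frac{6640}{16379}$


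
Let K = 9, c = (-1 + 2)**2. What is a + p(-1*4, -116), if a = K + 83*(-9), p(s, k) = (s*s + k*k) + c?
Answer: 12735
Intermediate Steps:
c = 1 (c = 1**2 = 1)
p(s, k) = 1 + k**2 + s**2 (p(s, k) = (s*s + k*k) + 1 = (s**2 + k**2) + 1 = (k**2 + s**2) + 1 = 1 + k**2 + s**2)
a = -738 (a = 9 + 83*(-9) = 9 - 747 = -738)
a + p(-1*4, -116) = -738 + (1 + (-116)**2 + (-1*4)**2) = -738 + (1 + 13456 + (-4)**2) = -738 + (1 + 13456 + 16) = -738 + 13473 = 12735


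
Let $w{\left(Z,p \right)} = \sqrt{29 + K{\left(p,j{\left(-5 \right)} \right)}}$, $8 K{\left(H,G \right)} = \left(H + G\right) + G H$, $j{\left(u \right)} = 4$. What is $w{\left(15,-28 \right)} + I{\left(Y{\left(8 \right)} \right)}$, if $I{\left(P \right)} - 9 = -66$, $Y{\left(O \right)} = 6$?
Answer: $-57 + 2 \sqrt{3} \approx -53.536$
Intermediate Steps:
$K{\left(H,G \right)} = \frac{G}{8} + \frac{H}{8} + \frac{G H}{8}$ ($K{\left(H,G \right)} = \frac{\left(H + G\right) + G H}{8} = \frac{\left(G + H\right) + G H}{8} = \frac{G + H + G H}{8} = \frac{G}{8} + \frac{H}{8} + \frac{G H}{8}$)
$I{\left(P \right)} = -57$ ($I{\left(P \right)} = 9 - 66 = -57$)
$w{\left(Z,p \right)} = \sqrt{\frac{59}{2} + \frac{5 p}{8}}$ ($w{\left(Z,p \right)} = \sqrt{29 + \left(\frac{1}{8} \cdot 4 + \frac{p}{8} + \frac{1}{8} \cdot 4 p\right)} = \sqrt{29 + \left(\frac{1}{2} + \frac{p}{8} + \frac{p}{2}\right)} = \sqrt{29 + \left(\frac{1}{2} + \frac{5 p}{8}\right)} = \sqrt{\frac{59}{2} + \frac{5 p}{8}}$)
$w{\left(15,-28 \right)} + I{\left(Y{\left(8 \right)} \right)} = \frac{\sqrt{472 + 10 \left(-28\right)}}{4} - 57 = \frac{\sqrt{472 - 280}}{4} - 57 = \frac{\sqrt{192}}{4} - 57 = \frac{8 \sqrt{3}}{4} - 57 = 2 \sqrt{3} - 57 = -57 + 2 \sqrt{3}$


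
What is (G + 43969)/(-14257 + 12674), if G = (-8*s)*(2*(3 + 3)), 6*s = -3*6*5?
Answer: -45409/1583 ≈ -28.685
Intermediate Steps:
s = -15 (s = (-3*6*5)/6 = (-18*5)/6 = (⅙)*(-90) = -15)
G = 1440 (G = (-8*(-15))*(2*(3 + 3)) = 120*(2*6) = 120*12 = 1440)
(G + 43969)/(-14257 + 12674) = (1440 + 43969)/(-14257 + 12674) = 45409/(-1583) = 45409*(-1/1583) = -45409/1583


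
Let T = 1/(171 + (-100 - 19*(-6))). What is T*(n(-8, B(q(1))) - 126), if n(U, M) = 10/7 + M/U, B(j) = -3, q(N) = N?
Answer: -1391/2072 ≈ -0.67133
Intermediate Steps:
T = 1/185 (T = 1/(171 + (-100 - 1*(-114))) = 1/(171 + (-100 + 114)) = 1/(171 + 14) = 1/185 ≈ 0.0054054)
n(U, M) = 10/7 + M/U (n(U, M) = 10*(⅐) + M/U = 10/7 + M/U)
T*(n(-8, B(q(1))) - 126) = ((10/7 - 3/(-8)) - 126)/185 = ((10/7 - 3*(-⅛)) - 126)/185 = ((10/7 + 3/8) - 126)/185 = (101/56 - 126)/185 = (1/185)*(-6955/56) = -1391/2072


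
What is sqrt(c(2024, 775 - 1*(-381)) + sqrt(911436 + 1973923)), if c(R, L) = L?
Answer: sqrt(1156 + sqrt(2885359)) ≈ 53.429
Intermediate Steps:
sqrt(c(2024, 775 - 1*(-381)) + sqrt(911436 + 1973923)) = sqrt((775 - 1*(-381)) + sqrt(911436 + 1973923)) = sqrt((775 + 381) + sqrt(2885359)) = sqrt(1156 + sqrt(2885359))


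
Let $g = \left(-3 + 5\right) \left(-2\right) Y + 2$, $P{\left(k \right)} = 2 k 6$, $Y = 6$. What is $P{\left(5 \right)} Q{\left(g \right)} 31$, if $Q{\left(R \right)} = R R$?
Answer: $900240$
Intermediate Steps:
$P{\left(k \right)} = 12 k$
$g = -22$ ($g = \left(-3 + 5\right) \left(-2\right) 6 + 2 = 2 \left(-2\right) 6 + 2 = \left(-4\right) 6 + 2 = -24 + 2 = -22$)
$Q{\left(R \right)} = R^{2}$
$P{\left(5 \right)} Q{\left(g \right)} 31 = 12 \cdot 5 \left(-22\right)^{2} \cdot 31 = 60 \cdot 484 \cdot 31 = 29040 \cdot 31 = 900240$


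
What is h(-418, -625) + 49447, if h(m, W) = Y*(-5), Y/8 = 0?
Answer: 49447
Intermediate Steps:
Y = 0 (Y = 8*0 = 0)
h(m, W) = 0 (h(m, W) = 0*(-5) = 0)
h(-418, -625) + 49447 = 0 + 49447 = 49447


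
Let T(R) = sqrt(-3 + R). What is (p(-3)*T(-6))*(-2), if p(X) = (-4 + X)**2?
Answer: -294*I ≈ -294.0*I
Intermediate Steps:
(p(-3)*T(-6))*(-2) = ((-4 - 3)**2*sqrt(-3 - 6))*(-2) = ((-7)**2*sqrt(-9))*(-2) = (49*(3*I))*(-2) = (147*I)*(-2) = -294*I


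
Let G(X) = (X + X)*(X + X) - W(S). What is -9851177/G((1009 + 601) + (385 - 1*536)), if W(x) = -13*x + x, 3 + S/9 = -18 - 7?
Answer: -9851177/8511700 ≈ -1.1574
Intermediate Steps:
S = -252 (S = -27 + 9*(-18 - 7) = -27 + 9*(-25) = -27 - 225 = -252)
W(x) = -12*x
G(X) = -3024 + 4*X**2 (G(X) = (X + X)*(X + X) - (-12)*(-252) = (2*X)*(2*X) - 1*3024 = 4*X**2 - 3024 = -3024 + 4*X**2)
-9851177/G((1009 + 601) + (385 - 1*536)) = -9851177/(-3024 + 4*((1009 + 601) + (385 - 1*536))**2) = -9851177/(-3024 + 4*(1610 + (385 - 536))**2) = -9851177/(-3024 + 4*(1610 - 151)**2) = -9851177/(-3024 + 4*1459**2) = -9851177/(-3024 + 4*2128681) = -9851177/(-3024 + 8514724) = -9851177/8511700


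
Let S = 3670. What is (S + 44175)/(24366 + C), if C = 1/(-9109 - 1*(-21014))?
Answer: 569594725/290077231 ≈ 1.9636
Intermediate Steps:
C = 1/11905 (C = 1/(-9109 + 21014) = 1/11905 ≈ 8.3998e-5)
(S + 44175)/(24366 + C) = (3670 + 44175)/(24366 + 1/11905) = 47845/(290077231/11905) = 47845*(11905/290077231) = 569594725/290077231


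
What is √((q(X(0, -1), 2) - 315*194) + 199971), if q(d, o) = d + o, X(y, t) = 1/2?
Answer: √555454/2 ≈ 372.64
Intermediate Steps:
X(y, t) = ½
√((q(X(0, -1), 2) - 315*194) + 199971) = √(((½ + 2) - 315*194) + 199971) = √((5/2 - 61110) + 199971) = √(-122215/2 + 199971) = √(277727/2) = √555454/2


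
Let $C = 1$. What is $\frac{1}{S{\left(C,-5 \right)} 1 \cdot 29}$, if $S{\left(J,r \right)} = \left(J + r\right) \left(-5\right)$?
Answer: $\frac{1}{580} \approx 0.0017241$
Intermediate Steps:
$S{\left(J,r \right)} = - 5 J - 5 r$
$\frac{1}{S{\left(C,-5 \right)} 1 \cdot 29} = \frac{1}{\left(\left(-5\right) 1 - -25\right) 1 \cdot 29} = \frac{1}{\left(-5 + 25\right) 1 \cdot 29} = \frac{1}{20 \cdot 1 \cdot 29} = \frac{1}{20 \cdot 29} = \frac{1}{580}$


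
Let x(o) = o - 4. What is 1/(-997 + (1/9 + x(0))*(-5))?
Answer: -9/8798 ≈ -0.0010230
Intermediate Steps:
x(o) = -4 + o
1/(-997 + (1/9 + x(0))*(-5)) = 1/(-997 + (1/9 + (-4 + 0))*(-5)) = 1/(-997 + (⅑ - 4)*(-5)) = 1/(-997 - 35/9*(-5)) = 1/(-997 + 175/9) = 1/(-8798/9) = -9/8798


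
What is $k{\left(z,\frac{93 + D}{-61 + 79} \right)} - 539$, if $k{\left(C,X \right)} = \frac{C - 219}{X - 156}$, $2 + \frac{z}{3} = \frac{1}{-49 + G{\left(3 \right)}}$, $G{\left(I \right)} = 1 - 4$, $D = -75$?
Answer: $- \frac{4332637}{8060} \approx -537.55$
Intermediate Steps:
$G{\left(I \right)} = -3$ ($G{\left(I \right)} = 1 - 4 = -3$)
$z = - \frac{315}{52}$ ($z = -6 + \frac{3}{-49 - 3} = -6 + \frac{3}{-52} = -6 + 3 \left(- \frac{1}{52}\right) = -6 - \frac{3}{52} = - \frac{315}{52} \approx -6.0577$)
$k{\left(C,X \right)} = \frac{-219 + C}{-156 + X}$
$k{\left(z,\frac{93 + D}{-61 + 79} \right)} - 539 = \frac{-219 - \frac{315}{52}}{-156 + \frac{93 - 75}{-61 + 79}} - 539 = \frac{1}{-156 + \frac{18}{18}} \left(- \frac{11703}{52}\right) - 539 = \frac{1}{-156 + 18 \cdot \frac{1}{18}} \left(- \frac{11703}{52}\right) - 539 = \frac{1}{-156 + 1} \left(- \frac{11703}{52}\right) - 539 = \frac{1}{-155} \left(- \frac{11703}{52}\right) - 539 = \left(- \frac{1}{155}\right) \left(- \frac{11703}{52}\right) - 539 = \frac{11703}{8060} - 539 = - \frac{4332637}{8060}$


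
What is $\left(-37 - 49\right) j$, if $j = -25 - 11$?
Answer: $3096$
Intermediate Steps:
$j = -36$
$\left(-37 - 49\right) j = \left(-37 - 49\right) \left(-36\right) = \left(-86\right) \left(-36\right) = 3096$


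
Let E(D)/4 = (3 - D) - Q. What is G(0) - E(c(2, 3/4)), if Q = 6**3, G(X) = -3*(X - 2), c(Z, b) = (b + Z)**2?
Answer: 3553/4 ≈ 888.25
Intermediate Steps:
c(Z, b) = (Z + b)**2
G(X) = 6 - 3*X (G(X) = -3*(-2 + X) = 6 - 3*X)
Q = 216
E(D) = -852 - 4*D (E(D) = 4*((3 - D) - 1*216) = 4*((3 - D) - 216) = 4*(-213 - D) = -852 - 4*D)
G(0) - E(c(2, 3/4)) = (6 - 3*0) - (-852 - 4*(2 + 3/4)**2) = (6 + 0) - (-852 - 4*(2 + 3*(1/4))**2) = 6 - (-852 - 4*(2 + 3/4)**2) = 6 - (-852 - 4*(11/4)**2) = 6 - (-852 - 4*121/16) = 6 - (-852 - 121/4) = 6 - 1*(-3529/4) = 6 + 3529/4 = 3553/4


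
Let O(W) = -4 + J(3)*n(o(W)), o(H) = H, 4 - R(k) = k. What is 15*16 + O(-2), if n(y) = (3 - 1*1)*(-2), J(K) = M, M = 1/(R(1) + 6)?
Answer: 2120/9 ≈ 235.56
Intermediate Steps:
R(k) = 4 - k
M = ⅑ (M = 1/((4 - 1*1) + 6) = 1/((4 - 1) + 6) = 1/(3 + 6) = 1/9 = ⅑ ≈ 0.11111)
J(K) = ⅑
n(y) = -4 (n(y) = (3 - 1)*(-2) = 2*(-2) = -4)
O(W) = -40/9 (O(W) = -4 + (⅑)*(-4) = -4 - 4/9 = -40/9)
15*16 + O(-2) = 15*16 - 40/9 = 240 - 40/9 = 2120/9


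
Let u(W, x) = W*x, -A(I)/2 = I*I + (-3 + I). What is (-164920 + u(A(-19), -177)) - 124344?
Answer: -169258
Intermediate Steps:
A(I) = 6 - 2*I - 2*I**2 (A(I) = -2*(I*I + (-3 + I)) = -2*(I**2 + (-3 + I)) = -2*(-3 + I + I**2) = 6 - 2*I - 2*I**2)
(-164920 + u(A(-19), -177)) - 124344 = (-164920 + (6 - 2*(-19) - 2*(-19)**2)*(-177)) - 124344 = (-164920 + (6 + 38 - 2*361)*(-177)) - 124344 = (-164920 + (6 + 38 - 722)*(-177)) - 124344 = (-164920 - 678*(-177)) - 124344 = (-164920 + 120006) - 124344 = -44914 - 124344 = -169258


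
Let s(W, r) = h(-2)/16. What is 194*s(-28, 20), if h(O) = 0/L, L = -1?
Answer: 0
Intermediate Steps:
h(O) = 0 (h(O) = 0/(-1) = 0*(-1) = 0)
s(W, r) = 0 (s(W, r) = 0/16 = 0*(1/16) = 0)
194*s(-28, 20) = 194*0 = 0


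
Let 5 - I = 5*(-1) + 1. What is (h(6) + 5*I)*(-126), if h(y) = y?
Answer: -6426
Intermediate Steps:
I = 9 (I = 5 - (5*(-1) + 1) = 5 - (-5 + 1) = 5 - 1*(-4) = 5 + 4 = 9)
(h(6) + 5*I)*(-126) = (6 + 5*9)*(-126) = (6 + 45)*(-126) = 51*(-126) = -6426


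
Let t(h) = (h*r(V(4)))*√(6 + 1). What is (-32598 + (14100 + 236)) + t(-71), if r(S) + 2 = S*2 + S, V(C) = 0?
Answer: -18262 + 142*√7 ≈ -17886.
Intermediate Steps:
r(S) = -2 + 3*S (r(S) = -2 + (S*2 + S) = -2 + (2*S + S) = -2 + 3*S)
t(h) = -2*h*√7 (t(h) = (h*(-2 + 3*0))*√(6 + 1) = (h*(-2 + 0))*√7 = (h*(-2))*√7 = (-2*h)*√7 = -2*h*√7)
(-32598 + (14100 + 236)) + t(-71) = (-32598 + (14100 + 236)) - 2*(-71)*√7 = (-32598 + 14336) + 142*√7 = -18262 + 142*√7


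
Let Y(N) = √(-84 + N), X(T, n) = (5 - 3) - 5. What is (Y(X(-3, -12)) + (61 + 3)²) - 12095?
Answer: -7999 + I*√87 ≈ -7999.0 + 9.3274*I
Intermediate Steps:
X(T, n) = -3 (X(T, n) = 2 - 5 = -3)
(Y(X(-3, -12)) + (61 + 3)²) - 12095 = (√(-84 - 3) + (61 + 3)²) - 12095 = (√(-87) + 64²) - 12095 = (I*√87 + 4096) - 12095 = (4096 + I*√87) - 12095 = -7999 + I*√87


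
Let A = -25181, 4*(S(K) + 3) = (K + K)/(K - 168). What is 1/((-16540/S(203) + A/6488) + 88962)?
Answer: 6488/1650275475 ≈ 3.9315e-6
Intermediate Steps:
S(K) = -3 + K/(2*(-168 + K)) (S(K) = -3 + ((K + K)/(K - 168))/4 = -3 + ((2*K)/(-168 + K))/4 = -3 + (2*K/(-168 + K))/4 = -3 + K/(2*(-168 + K)))
1/((-16540/S(203) + A/6488) + 88962) = 1/((-16540*2*(-168 + 203)/(1008 - 5*203) - 25181/6488) + 88962) = 1/((-16540*70/(1008 - 1015) - 25181*1/6488) + 88962) = 1/((-16540/((½)*(1/35)*(-7)) - 25181/6488) + 88962) = 1/((-16540/(-⅒) - 25181/6488) + 88962) = 1/((-16540*(-10) - 25181/6488) + 88962) = 1/((165400 - 25181/6488) + 88962) = 1/(1073090019/6488 + 88962) = 1/(1650275475/6488) = 6488/1650275475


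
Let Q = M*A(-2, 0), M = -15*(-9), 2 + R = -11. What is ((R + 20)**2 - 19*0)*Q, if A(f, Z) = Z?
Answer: 0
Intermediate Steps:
R = -13 (R = -2 - 11 = -13)
M = 135
Q = 0 (Q = 135*0 = 0)
((R + 20)**2 - 19*0)*Q = ((-13 + 20)**2 - 19*0)*0 = (7**2 + 0)*0 = (49 + 0)*0 = 49*0 = 0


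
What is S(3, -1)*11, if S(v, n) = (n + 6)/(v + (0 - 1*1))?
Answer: 55/2 ≈ 27.500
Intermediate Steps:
S(v, n) = (6 + n)/(-1 + v) (S(v, n) = (6 + n)/(v + (0 - 1)) = (6 + n)/(v - 1) = (6 + n)/(-1 + v))
S(3, -1)*11 = ((6 - 1)/(-1 + 3))*11 = (5/2)*11 = 55/2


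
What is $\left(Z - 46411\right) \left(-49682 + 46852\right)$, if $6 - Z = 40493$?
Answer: $245921340$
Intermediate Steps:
$Z = -40487$ ($Z = 6 - 40493 = -40487$)
$\left(Z - 46411\right) \left(-49682 + 46852\right) = \left(-40487 - 46411\right) \left(-49682 + 46852\right) = \left(-86898\right) \left(-2830\right) = 245921340$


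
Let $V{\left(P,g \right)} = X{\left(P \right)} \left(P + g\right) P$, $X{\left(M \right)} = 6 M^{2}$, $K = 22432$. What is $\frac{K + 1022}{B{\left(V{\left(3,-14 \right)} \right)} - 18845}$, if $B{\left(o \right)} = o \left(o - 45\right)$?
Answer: $\frac{23454}{3236869} \approx 0.0072459$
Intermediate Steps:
$V{\left(P,g \right)} = 6 P^{3} \left(P + g\right)$ ($V{\left(P,g \right)} = 6 P^{2} \left(P + g\right) P = 6 P^{3} \left(P + g\right)$)
$B{\left(o \right)} = o \left(-45 + o\right)$
$\frac{K + 1022}{B{\left(V{\left(3,-14 \right)} \right)} - 18845} = \frac{22432 + 1022}{6 \cdot 3^{3} \left(3 - 14\right) \left(-45 + 6 \cdot 3^{3} \left(3 - 14\right)\right) - 18845} = \frac{23454}{6 \cdot 27 \left(-11\right) \left(-45 + 6 \cdot 27 \left(-11\right)\right) - 18845} = \frac{23454}{- 1782 \left(-45 - 1782\right) - 18845} = \frac{23454}{\left(-1782\right) \left(-1827\right) - 18845} = \frac{23454}{3255714 - 18845} = \frac{23454}{3236869}$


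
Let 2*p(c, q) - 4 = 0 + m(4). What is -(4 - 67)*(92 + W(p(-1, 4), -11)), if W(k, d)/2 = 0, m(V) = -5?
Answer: 5796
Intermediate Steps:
p(c, q) = -1/2 (p(c, q) = 2 + (0 - 5)/2 = 2 + (1/2)*(-5) = 2 - 5/2 = -1/2)
W(k, d) = 0 (W(k, d) = 2*0 = 0)
-(4 - 67)*(92 + W(p(-1, 4), -11)) = -(4 - 67)*(92 + 0) = -(-63)*92 = -1*(-5796) = 5796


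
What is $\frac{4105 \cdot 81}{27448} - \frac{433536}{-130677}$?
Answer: $\frac{18450150671}{1195607432} \approx 15.432$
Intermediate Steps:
$\frac{4105 \cdot 81}{27448} - \frac{433536}{-130677} = 332505 \cdot \frac{1}{27448} - - \frac{144512}{43559} = \frac{332505}{27448} + \frac{144512}{43559} = \frac{18450150671}{1195607432}$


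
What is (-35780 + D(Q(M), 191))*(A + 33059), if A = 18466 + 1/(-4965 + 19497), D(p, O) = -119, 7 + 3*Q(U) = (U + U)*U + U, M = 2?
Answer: -26879781944599/14532 ≈ -1.8497e+9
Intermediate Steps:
Q(U) = -7/3 + U/3 + 2*U²/3 (Q(U) = -7/3 + ((U + U)*U + U)/3 = -7/3 + ((2*U)*U + U)/3 = -7/3 + (2*U² + U)/3 = -7/3 + (U + 2*U²)/3 = -7/3 + (U/3 + 2*U²/3) = -7/3 + U/3 + 2*U²/3)
A = 268347913/14532 (A = 18466 + 1/14532 = 268347913/14532 ≈ 18466.)
(-35780 + D(Q(M), 191))*(A + 33059) = (-35780 - 119)*(268347913/14532 + 33059) = -35899*748761301/14532 = -26879781944599/14532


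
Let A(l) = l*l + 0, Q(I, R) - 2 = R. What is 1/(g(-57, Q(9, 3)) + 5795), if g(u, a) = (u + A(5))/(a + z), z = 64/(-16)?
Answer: 1/5763 ≈ 0.00017352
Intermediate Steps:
Q(I, R) = 2 + R
A(l) = l² (A(l) = l² + 0 = l²)
z = -4 (z = 64*(-1/16) = -4)
g(u, a) = (25 + u)/(-4 + a) (g(u, a) = (u + 5²)/(a - 4) = (u + 25)/(-4 + a) = (25 + u)/(-4 + a))
1/(g(-57, Q(9, 3)) + 5795) = 1/((25 - 57)/(-4 + (2 + 3)) + 5795) = 1/(-32/(-4 + 5) + 5795) = 1/(-32/1 + 5795) = 1/(1*(-32) + 5795) = 1/(-32 + 5795) = 1/5763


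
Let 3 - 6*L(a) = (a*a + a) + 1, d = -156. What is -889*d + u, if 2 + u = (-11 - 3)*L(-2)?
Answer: 138682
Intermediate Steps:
L(a) = 1/3 - a/6 - a**2/6 (L(a) = 1/2 - ((a*a + a) + 1)/6 = 1/2 - ((a**2 + a) + 1)/6 = 1/2 - ((a + a**2) + 1)/6 = 1/2 - (1 + a + a**2)/6 = 1/2 + (-1/6 - a/6 - a**2/6) = 1/3 - a/6 - a**2/6)
u = -2 (u = -2 + (-11 - 3)*(1/3 - 1/6*(-2) - 1/6*(-2)**2) = -2 - 14*(1/3 + 1/3 - 1/6*4) = -2 - 14*(1/3 + 1/3 - 2/3) = -2 - 14*0 = -2 + 0 = -2)
-889*d + u = -889*(-156) - 2 = 138684 - 2 = 138682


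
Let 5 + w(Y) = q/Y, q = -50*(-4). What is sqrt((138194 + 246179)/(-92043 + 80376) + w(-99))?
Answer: 2*I*sqrt(164561872189)/128337 ≈ 6.3218*I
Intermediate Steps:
q = 200
w(Y) = -5 + 200/Y
sqrt((138194 + 246179)/(-92043 + 80376) + w(-99)) = sqrt((138194 + 246179)/(-92043 + 80376) + (-5 + 200/(-99))) = sqrt(384373/(-11667) + (-5 + 200*(-1/99))) = sqrt(384373*(-1/11667) + (-5 - 200/99)) = sqrt(-384373/11667 - 695/99) = sqrt(-15387164/385011) = 2*I*sqrt(164561872189)/128337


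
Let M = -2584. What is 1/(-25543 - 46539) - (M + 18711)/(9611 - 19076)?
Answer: 1162456949/682256130 ≈ 1.7038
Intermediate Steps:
1/(-25543 - 46539) - (M + 18711)/(9611 - 19076) = 1/(-25543 - 46539) - (-2584 + 18711)/(9611 - 19076) = 1/(-72082) - 16127/(-9465) = -1/72082 - 16127*(-1)/9465 = -1/72082 - 1*(-16127/9465) = -1/72082 + 16127/9465 = 1162456949/682256130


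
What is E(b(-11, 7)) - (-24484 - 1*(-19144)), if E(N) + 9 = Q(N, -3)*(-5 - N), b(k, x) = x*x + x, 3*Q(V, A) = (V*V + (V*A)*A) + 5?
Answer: -68784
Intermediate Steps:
Q(V, A) = 5/3 + V**2/3 + V*A**2/3 (Q(V, A) = ((V*V + (V*A)*A) + 5)/3 = ((V**2 + (A*V)*A) + 5)/3 = ((V**2 + V*A**2) + 5)/3 = (5 + V**2 + V*A**2)/3 = 5/3 + V**2/3 + V*A**2/3)
b(k, x) = x + x**2 (b(k, x) = x**2 + x = x + x**2)
E(N) = -9 + (-5 - N)*(5/3 + 3*N + N**2/3) (E(N) = -9 + (5/3 + N**2/3 + (1/3)*N*(-3)**2)*(-5 - N) = -9 + (5/3 + N**2/3 + (1/3)*N*9)*(-5 - N) = -9 + (5/3 + N**2/3 + 3*N)*(-5 - N) = -9 + (5/3 + 3*N + N**2/3)*(-5 - N) = -9 + (-5 - N)*(5/3 + 3*N + N**2/3))
E(b(-11, 7)) - (-24484 - 1*(-19144)) = (-52/3 - 350*(1 + 7)/3 - 14*49*(1 + 7)**2/3 - 343*(1 + 7)**3/3) - (-24484 - 1*(-19144)) = (-52/3 - 350*8/3 - 14*(7*8)**2/3 - (7*8)**3/3) - (-24484 + 19144) = (-52/3 - 50/3*56 - 14/3*56**2 - 1/3*56**3) - 1*(-5340) = (-52/3 - 2800/3 - 14/3*3136 - 1/3*175616) + 5340 = (-52/3 - 2800/3 - 43904/3 - 175616/3) + 5340 = -74124 + 5340 = -68784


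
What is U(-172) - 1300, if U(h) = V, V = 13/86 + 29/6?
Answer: -167057/129 ≈ -1295.0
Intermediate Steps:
V = 643/129 (V = 13*(1/86) + 29*(⅙) = 13/86 + 29/6 = 643/129 ≈ 4.9845)
U(h) = 643/129
U(-172) - 1300 = 643/129 - 1300 = -167057/129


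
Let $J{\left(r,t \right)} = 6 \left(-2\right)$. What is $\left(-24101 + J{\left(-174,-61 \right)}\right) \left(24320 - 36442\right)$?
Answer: $292297786$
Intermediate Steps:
$J{\left(r,t \right)} = -12$
$\left(-24101 + J{\left(-174,-61 \right)}\right) \left(24320 - 36442\right) = \left(-24101 - 12\right) \left(24320 - 36442\right) = \left(-24113\right) \left(-12122\right) = 292297786$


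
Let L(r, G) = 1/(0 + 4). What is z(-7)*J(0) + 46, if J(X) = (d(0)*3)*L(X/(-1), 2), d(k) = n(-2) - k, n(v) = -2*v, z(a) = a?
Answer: 25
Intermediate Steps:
d(k) = 4 - k (d(k) = -2*(-2) - k = 4 - k)
L(r, G) = 1/4
J(X) = 3 (J(X) = ((4 - 1*0)*3)*(1/4) = ((4 + 0)*3)*(1/4) = (4*3)*(1/4) = 12*(1/4) = 3)
z(-7)*J(0) + 46 = -7*3 + 46 = -21 + 46 = 25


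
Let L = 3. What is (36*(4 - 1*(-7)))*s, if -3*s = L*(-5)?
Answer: 1980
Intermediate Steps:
s = 5 (s = -(-5) = -⅓*(-15) = 5)
(36*(4 - 1*(-7)))*s = (36*(4 - 1*(-7)))*5 = (36*(4 + 7))*5 = (36*11)*5 = 396*5 = 1980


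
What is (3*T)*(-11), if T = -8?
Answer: 264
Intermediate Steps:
(3*T)*(-11) = (3*(-8))*(-11) = -24*(-11) = 264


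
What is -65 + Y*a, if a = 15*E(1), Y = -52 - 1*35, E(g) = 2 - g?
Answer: -1370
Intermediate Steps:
Y = -87 (Y = -52 - 35 = -87)
a = 15 (a = 15*(2 - 1*1) = 15*(2 - 1) = 15*1 = 15)
-65 + Y*a = -65 - 87*15 = -65 - 1305 = -1370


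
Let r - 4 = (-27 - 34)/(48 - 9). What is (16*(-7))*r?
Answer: -10640/39 ≈ -272.82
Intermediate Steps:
r = 95/39 (r = 4 + (-27 - 34)/(48 - 9) = 4 - 61/39 = 95/39 ≈ 2.4359)
(16*(-7))*r = (16*(-7))*(95/39) = -112*95/39 = -10640/39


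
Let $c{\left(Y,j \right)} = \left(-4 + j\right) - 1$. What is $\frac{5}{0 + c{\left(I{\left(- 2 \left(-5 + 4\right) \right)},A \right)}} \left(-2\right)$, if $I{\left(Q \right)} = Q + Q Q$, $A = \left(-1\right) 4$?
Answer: $\frac{10}{9} \approx 1.1111$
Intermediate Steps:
$A = -4$
$I{\left(Q \right)} = Q + Q^{2}$
$c{\left(Y,j \right)} = -5 + j$
$\frac{5}{0 + c{\left(I{\left(- 2 \left(-5 + 4\right) \right)},A \right)}} \left(-2\right) = \frac{5}{0 - 9} \left(-2\right) = \frac{5}{-9} \left(-2\right) = 5 \left(- \frac{1}{9}\right) \left(-2\right) = \left(- \frac{5}{9}\right) \left(-2\right) = \frac{10}{9}$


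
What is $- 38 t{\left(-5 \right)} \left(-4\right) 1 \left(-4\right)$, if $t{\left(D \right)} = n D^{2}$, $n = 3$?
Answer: $-45600$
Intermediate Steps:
$t{\left(D \right)} = 3 D^{2}$
$- 38 t{\left(-5 \right)} \left(-4\right) 1 \left(-4\right) = - 38 \cdot 3 \left(-5\right)^{2} \left(-4\right) 1 \left(-4\right) = - 38 \cdot 3 \cdot 25 \left(\left(-4\right) \left(-4\right)\right) = \left(-38\right) 75 \cdot 16 = \left(-2850\right) 16 = -45600$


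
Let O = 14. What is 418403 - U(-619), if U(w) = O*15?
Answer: 418193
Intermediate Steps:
U(w) = 210 (U(w) = 14*15 = 210)
418403 - U(-619) = 418403 - 1*210 = 418403 - 210 = 418193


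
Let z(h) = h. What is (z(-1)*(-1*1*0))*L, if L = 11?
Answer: 0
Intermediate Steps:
(z(-1)*(-1*1*0))*L = -(-1*1)*0*11 = -(-1)*0*11 = -1*0*11 = 0*11 = 0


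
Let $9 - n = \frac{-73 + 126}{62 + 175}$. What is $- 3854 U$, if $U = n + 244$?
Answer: $- \frac{230885432}{237} \approx -9.742 \cdot 10^{5}$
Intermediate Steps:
$n = \frac{2080}{237}$ ($n = 9 - \frac{-73 + 126}{62 + 175} = 9 - \frac{53}{237} = \frac{2080}{237} \approx 8.7764$)
$U = \frac{59908}{237}$ ($U = \frac{2080}{237} + 244 = \frac{59908}{237} \approx 252.78$)
$- 3854 U = \left(-3854\right) \frac{59908}{237} = - \frac{230885432}{237}$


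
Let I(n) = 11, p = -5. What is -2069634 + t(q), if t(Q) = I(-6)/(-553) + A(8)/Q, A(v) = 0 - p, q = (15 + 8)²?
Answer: -605444524512/292537 ≈ -2.0696e+6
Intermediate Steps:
q = 529 (q = 23² = 529)
A(v) = 5 (A(v) = 0 - 1*(-5) = 0 + 5 = 5)
t(Q) = -11/553 + 5/Q (t(Q) = 11/(-553) + 5/Q = 11*(-1/553) + 5/Q = -11/553 + 5/Q)
-2069634 + t(q) = -2069634 + (-11/553 + 5/529) = -2069634 - 3054/292537 = -605444524512/292537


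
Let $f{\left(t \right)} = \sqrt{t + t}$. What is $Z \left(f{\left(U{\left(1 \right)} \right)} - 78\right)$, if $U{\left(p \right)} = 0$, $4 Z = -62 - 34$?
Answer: $1872$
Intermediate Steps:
$Z = -24$ ($Z = \frac{-62 - 34}{4} = \frac{1}{4} \left(-96\right) = -24$)
$f{\left(t \right)} = \sqrt{2} \sqrt{t}$ ($f{\left(t \right)} = \sqrt{2 t} = \sqrt{2} \sqrt{t}$)
$Z \left(f{\left(U{\left(1 \right)} \right)} - 78\right) = - 24 \left(\sqrt{2} \sqrt{0} - 78\right) = - 24 \left(\sqrt{2} \cdot 0 - 78\right) = - 24 \left(0 - 78\right) = \left(-24\right) \left(-78\right) = 1872$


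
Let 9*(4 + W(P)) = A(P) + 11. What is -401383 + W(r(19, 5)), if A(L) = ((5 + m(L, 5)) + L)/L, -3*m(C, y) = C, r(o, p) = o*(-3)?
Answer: -68636957/171 ≈ -4.0139e+5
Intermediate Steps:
r(o, p) = -3*o
m(C, y) = -C/3
A(L) = (5 + 2*L/3)/L (A(L) = ((5 - L/3) + L)/L = (5 + 2*L/3)/L)
W(P) = -73/27 + 5/(9*P) (W(P) = -4 + ((⅔ + 5/P) + 11)/9 = -4 + (35/3 + 5/P)/9 = -4 + (35/27 + 5/(9*P)) = -73/27 + 5/(9*P))
-401383 + W(r(19, 5)) = -401383 + (15 - (-219)*19)/(27*((-3*19))) = -401383 + (1/27)*(15 - 73*(-57))/(-57) = -401383 + (1/27)*(-1/57)*(15 + 4161) = -401383 + (1/27)*(-1/57)*4176 = -401383 - 464/171 = -68636957/171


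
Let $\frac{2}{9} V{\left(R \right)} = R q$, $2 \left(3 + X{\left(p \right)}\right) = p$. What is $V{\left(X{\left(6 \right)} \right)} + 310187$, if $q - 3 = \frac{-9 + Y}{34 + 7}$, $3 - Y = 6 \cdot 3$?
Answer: $310187$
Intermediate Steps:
$X{\left(p \right)} = -3 + \frac{p}{2}$
$Y = -15$ ($Y = 3 - 6 \cdot 3 = 3 - 18 = -15$)
$q = \frac{99}{41}$ ($q = 3 + \frac{-9 - 15}{34 + 7} = 3 - \frac{24}{41} = \frac{99}{41} \approx 2.4146$)
$V{\left(R \right)} = \frac{891 R}{82}$ ($V{\left(R \right)} = \frac{9 R \frac{99}{41}}{2} = \frac{9 \frac{99 R}{41}}{2} = \frac{891 R}{82}$)
$V{\left(X{\left(6 \right)} \right)} + 310187 = \frac{891 \left(-3 + \frac{1}{2} \cdot 6\right)}{82} + 310187 = \frac{891 \left(-3 + 3\right)}{82} + 310187 = \frac{891}{82} \cdot 0 + 310187 = 0 + 310187 = 310187$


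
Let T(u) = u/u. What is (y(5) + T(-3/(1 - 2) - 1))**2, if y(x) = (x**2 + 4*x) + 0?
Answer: 2116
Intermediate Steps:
y(x) = x**2 + 4*x
T(u) = 1
(y(5) + T(-3/(1 - 2) - 1))**2 = (5*(4 + 5) + 1)**2 = (5*9 + 1)**2 = (45 + 1)**2 = 46**2 = 2116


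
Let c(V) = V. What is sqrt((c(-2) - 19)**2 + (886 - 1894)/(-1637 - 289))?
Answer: sqrt(5055001)/107 ≈ 21.012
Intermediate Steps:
sqrt((c(-2) - 19)**2 + (886 - 1894)/(-1637 - 289)) = sqrt((-2 - 19)**2 + (886 - 1894)/(-1637 - 289)) = sqrt((-21)**2 - 1008/(-1926)) = sqrt(441 - 1008*(-1/1926)) = sqrt(441 + 56/107) = sqrt(47243/107) = sqrt(5055001)/107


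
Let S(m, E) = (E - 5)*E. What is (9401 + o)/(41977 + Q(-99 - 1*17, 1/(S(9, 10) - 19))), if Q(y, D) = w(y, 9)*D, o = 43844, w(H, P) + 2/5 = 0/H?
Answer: 8252975/6506433 ≈ 1.2684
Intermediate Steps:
w(H, P) = -2/5 (w(H, P) = -2/5 + 0/H = -2/5 + 0 = -2/5)
S(m, E) = E*(-5 + E) (S(m, E) = (-5 + E)*E = E*(-5 + E))
Q(y, D) = -2*D/5
(9401 + o)/(41977 + Q(-99 - 1*17, 1/(S(9, 10) - 19))) = (9401 + 43844)/(41977 - 2/(5*(10*(-5 + 10) - 19))) = 53245/(41977 - 2/(5*(10*5 - 19))) = 53245/(41977 - 2/(5*(50 - 19))) = 53245/(41977 - 2/5/31) = 53245/(41977 - 2/5*1/31) = 53245/(41977 - 2/155) = 53245/(6506433/155) = 53245*(155/6506433) = 8252975/6506433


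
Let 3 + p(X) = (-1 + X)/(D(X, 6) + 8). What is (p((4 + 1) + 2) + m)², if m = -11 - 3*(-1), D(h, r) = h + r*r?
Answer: 34225/289 ≈ 118.43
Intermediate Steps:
D(h, r) = h + r²
m = -8 (m = -11 + 3 = -8)
p(X) = -3 + (-1 + X)/(44 + X) (p(X) = -3 + (-1 + X)/((X + 6²) + 8) = -3 + (-1 + X)/((X + 36) + 8) = -3 + (-1 + X)/((36 + X) + 8) = -3 + (-1 + X)/(44 + X))
(p((4 + 1) + 2) + m)² = ((-133 - 2*((4 + 1) + 2))/(44 + ((4 + 1) + 2)) - 8)² = ((-133 - 2*(5 + 2))/(44 + (5 + 2)) - 8)² = ((-133 - 2*7)/(44 + 7) - 8)² = ((-133 - 14)/51 - 8)² = ((1/51)*(-147) - 8)² = (-49/17 - 8)² = (-185/17)² = 34225/289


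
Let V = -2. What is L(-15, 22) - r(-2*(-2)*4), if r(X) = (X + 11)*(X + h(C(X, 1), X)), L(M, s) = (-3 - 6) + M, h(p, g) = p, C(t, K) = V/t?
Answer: -3621/8 ≈ -452.63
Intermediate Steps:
C(t, K) = -2/t
L(M, s) = -9 + M
r(X) = (11 + X)*(X - 2/X) (r(X) = (X + 11)*(X - 2/X) = (11 + X)*(X - 2/X))
L(-15, 22) - r(-2*(-2)*4) = (-9 - 15) - (-2 + (-2*(-2)*4)² - 22/(-2*(-2)*4) + 11*(-2*(-2)*4)) = -24 - (-2 + (4*4)² - 22/(4*4) + 11*(4*4)) = -24 - (-2 + 16² - 22/16 + 11*16) = -24 - (-2 + 256 - 22*1/16 + 176) = -24 - (-2 + 256 - 11/8 + 176) = -24 - 1*3429/8 = -24 - 3429/8 = -3621/8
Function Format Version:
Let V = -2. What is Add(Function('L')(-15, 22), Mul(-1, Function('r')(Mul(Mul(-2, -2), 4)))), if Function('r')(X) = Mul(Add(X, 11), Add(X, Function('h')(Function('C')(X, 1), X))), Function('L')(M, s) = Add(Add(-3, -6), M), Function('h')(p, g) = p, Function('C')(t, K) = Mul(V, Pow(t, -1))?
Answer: Rational(-3621, 8) ≈ -452.63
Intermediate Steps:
Function('C')(t, K) = Mul(-2, Pow(t, -1))
Function('L')(M, s) = Add(-9, M)
Function('r')(X) = Mul(Add(11, X), Add(X, Mul(-2, Pow(X, -1)))) (Function('r')(X) = Mul(Add(X, 11), Add(X, Mul(-2, Pow(X, -1)))) = Mul(Add(11, X), Add(X, Mul(-2, Pow(X, -1)))))
Add(Function('L')(-15, 22), Mul(-1, Function('r')(Mul(Mul(-2, -2), 4)))) = Add(Add(-9, -15), Mul(-1, Add(-2, Pow(Mul(Mul(-2, -2), 4), 2), Mul(-22, Pow(Mul(Mul(-2, -2), 4), -1)), Mul(11, Mul(Mul(-2, -2), 4))))) = Add(-24, Mul(-1, Add(-2, Pow(Mul(4, 4), 2), Mul(-22, Pow(Mul(4, 4), -1)), Mul(11, Mul(4, 4))))) = Add(-24, Mul(-1, Add(-2, Pow(16, 2), Mul(-22, Pow(16, -1)), Mul(11, 16)))) = Add(-24, Mul(-1, Add(-2, 256, Mul(-22, Rational(1, 16)), 176))) = Add(-24, Mul(-1, Add(-2, 256, Rational(-11, 8), 176))) = Add(-24, Mul(-1, Rational(3429, 8))) = Add(-24, Rational(-3429, 8)) = Rational(-3621, 8)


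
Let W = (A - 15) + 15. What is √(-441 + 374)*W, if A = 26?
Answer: 26*I*√67 ≈ 212.82*I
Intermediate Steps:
W = 26 (W = (26 - 15) + 15 = 11 + 15 = 26)
√(-441 + 374)*W = √(-441 + 374)*26 = √(-67)*26 = (I*√67)*26 = 26*I*√67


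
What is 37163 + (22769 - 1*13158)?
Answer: 46774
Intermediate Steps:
37163 + (22769 - 1*13158) = 37163 + (22769 - 13158) = 37163 + 9611 = 46774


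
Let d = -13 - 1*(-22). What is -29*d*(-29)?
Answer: 7569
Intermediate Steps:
d = 9 (d = -13 + 22 = 9)
-29*d*(-29) = -29*9*(-29) = -261*(-29) = 7569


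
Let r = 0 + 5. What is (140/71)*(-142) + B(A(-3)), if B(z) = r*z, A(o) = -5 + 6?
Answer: -275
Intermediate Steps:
r = 5
A(o) = 1
B(z) = 5*z
(140/71)*(-142) + B(A(-3)) = (140/71)*(-142) + 5*1 = (140*(1/71))*(-142) + 5 = (140/71)*(-142) + 5 = -280 + 5 = -275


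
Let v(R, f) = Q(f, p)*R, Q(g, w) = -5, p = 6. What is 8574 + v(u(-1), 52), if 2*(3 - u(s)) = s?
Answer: 17113/2 ≈ 8556.5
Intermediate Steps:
u(s) = 3 - s/2
v(R, f) = -5*R
8574 + v(u(-1), 52) = 8574 - 5*(3 - ½*(-1)) = 8574 - 5*(3 + ½) = 8574 - 5*7/2 = 8574 - 35/2 = 17113/2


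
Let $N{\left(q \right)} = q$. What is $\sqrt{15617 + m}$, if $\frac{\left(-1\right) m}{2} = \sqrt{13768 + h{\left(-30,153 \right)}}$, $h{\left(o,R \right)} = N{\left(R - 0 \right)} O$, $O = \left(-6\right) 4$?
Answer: $\sqrt{15617 - 8 \sqrt{631}} \approx 124.16$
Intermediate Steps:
$O = -24$
$h{\left(o,R \right)} = - 24 R$ ($h{\left(o,R \right)} = \left(R - 0\right) \left(-24\right) = \left(R + 0\right) \left(-24\right) = R \left(-24\right) = - 24 R$)
$m = - 8 \sqrt{631}$ ($m = - 2 \sqrt{13768 - 3672} = - 2 \sqrt{10096} = - 2 \cdot 4 \sqrt{631} = - 8 \sqrt{631} \approx -200.96$)
$\sqrt{15617 + m} = \sqrt{15617 - 8 \sqrt{631}}$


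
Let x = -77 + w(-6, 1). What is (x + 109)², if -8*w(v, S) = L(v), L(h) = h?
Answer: 17161/16 ≈ 1072.6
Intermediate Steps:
w(v, S) = -v/8
x = -305/4 (x = -77 - ⅛*(-6) = -77 + ¾ = -305/4 ≈ -76.250)
(x + 109)² = (-305/4 + 109)² = (131/4)² = 17161/16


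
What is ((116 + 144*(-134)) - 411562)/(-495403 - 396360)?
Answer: 430742/891763 ≈ 0.48302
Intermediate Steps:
((116 + 144*(-134)) - 411562)/(-495403 - 396360) = ((116 - 19296) - 411562)/(-891763) = (-19180 - 411562)*(-1/891763) = -430742*(-1/891763) = 430742/891763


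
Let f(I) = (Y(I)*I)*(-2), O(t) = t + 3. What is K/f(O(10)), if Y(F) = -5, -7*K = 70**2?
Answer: -70/13 ≈ -5.3846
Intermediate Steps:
K = -700 (K = -1/7*70**2 = -1/7*4900 = -700)
O(t) = 3 + t
f(I) = 10*I (f(I) = -5*I*(-2) = 10*I)
K/f(O(10)) = -700*1/(10*(3 + 10)) = -700/(10*13) = -700/130 = -700*1/130 = -70/13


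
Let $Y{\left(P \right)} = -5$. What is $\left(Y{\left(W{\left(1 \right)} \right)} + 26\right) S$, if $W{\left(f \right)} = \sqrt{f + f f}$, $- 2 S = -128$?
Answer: $1344$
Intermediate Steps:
$S = 64$ ($S = \left(- \frac{1}{2}\right) \left(-128\right) = 64$)
$W{\left(f \right)} = \sqrt{f + f^{2}}$
$\left(Y{\left(W{\left(1 \right)} \right)} + 26\right) S = \left(-5 + 26\right) 64 = 21 \cdot 64 = 1344$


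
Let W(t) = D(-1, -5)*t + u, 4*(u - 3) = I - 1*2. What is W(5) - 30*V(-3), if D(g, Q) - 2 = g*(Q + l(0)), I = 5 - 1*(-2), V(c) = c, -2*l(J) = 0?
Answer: 517/4 ≈ 129.25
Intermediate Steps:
l(J) = 0 (l(J) = -½*0 = 0)
I = 7 (I = 5 + 2 = 7)
D(g, Q) = 2 + Q*g (D(g, Q) = 2 + g*(Q + 0) = 2 + g*Q = 2 + Q*g)
u = 17/4 (u = 3 + (7 - 1*2)/4 = 3 + (7 - 2)/4 = 3 + (¼)*5 = 3 + 5/4 = 17/4 ≈ 4.2500)
W(t) = 17/4 + 7*t (W(t) = (2 - 5*(-1))*t + 17/4 = (2 + 5)*t + 17/4 = 7*t + 17/4 = 17/4 + 7*t)
W(5) - 30*V(-3) = (17/4 + 7*5) - 30*(-3) = (17/4 + 35) + 90 = 157/4 + 90 = 517/4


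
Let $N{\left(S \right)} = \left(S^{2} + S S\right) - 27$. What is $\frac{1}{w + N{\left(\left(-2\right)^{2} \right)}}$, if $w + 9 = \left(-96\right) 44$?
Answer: $- \frac{1}{4228} \approx -0.00023652$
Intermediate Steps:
$N{\left(S \right)} = -27 + 2 S^{2}$ ($N{\left(S \right)} = \left(S^{2} + S^{2}\right) - 27 = 2 S^{2} - 27 = -27 + 2 S^{2}$)
$w = -4233$ ($w = -9 - 4224 = -4233$)
$\frac{1}{w + N{\left(\left(-2\right)^{2} \right)}} = \frac{1}{-4233 - \left(27 - 2 \left(\left(-2\right)^{2}\right)^{2}\right)} = \frac{1}{-4233 - \left(27 - 2 \cdot 4^{2}\right)} = \frac{1}{-4233 + \left(-27 + 2 \cdot 16\right)} = \frac{1}{-4233 + \left(-27 + 32\right)} = \frac{1}{-4233 + 5} = \frac{1}{-4228} = - \frac{1}{4228}$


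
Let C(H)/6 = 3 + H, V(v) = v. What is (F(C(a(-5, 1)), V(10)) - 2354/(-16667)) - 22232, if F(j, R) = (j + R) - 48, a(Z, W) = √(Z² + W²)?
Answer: -370871730/16667 + 6*√26 ≈ -22221.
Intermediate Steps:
a(Z, W) = √(W² + Z²)
C(H) = 18 + 6*H (C(H) = 6*(3 + H) = 18 + 6*H)
F(j, R) = -48 + R + j (F(j, R) = (R + j) - 48 = -48 + R + j)
(F(C(a(-5, 1)), V(10)) - 2354/(-16667)) - 22232 = ((-48 + 10 + (18 + 6*√(1² + (-5)²))) - 2354/(-16667)) - 22232 = ((-48 + 10 + (18 + 6*√(1 + 25))) - 2354*(-1/16667)) - 22232 = ((-48 + 10 + (18 + 6*√26)) + 2354/16667) - 22232 = ((-20 + 6*√26) + 2354/16667) - 22232 = (-330986/16667 + 6*√26) - 22232 = -370871730/16667 + 6*√26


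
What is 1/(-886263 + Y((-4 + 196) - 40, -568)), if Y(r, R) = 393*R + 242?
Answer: -1/1109245 ≈ -9.0151e-7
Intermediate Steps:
Y(r, R) = 242 + 393*R
1/(-886263 + Y((-4 + 196) - 40, -568)) = 1/(-886263 + (242 + 393*(-568))) = 1/(-886263 + (242 - 223224)) = 1/(-886263 - 222982) = 1/(-1109245) = -1/1109245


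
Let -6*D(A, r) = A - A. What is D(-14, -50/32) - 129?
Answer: -129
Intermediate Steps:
D(A, r) = 0 (D(A, r) = -(A - A)/6 = -1/6*0 = 0)
D(-14, -50/32) - 129 = 0 - 129 = -129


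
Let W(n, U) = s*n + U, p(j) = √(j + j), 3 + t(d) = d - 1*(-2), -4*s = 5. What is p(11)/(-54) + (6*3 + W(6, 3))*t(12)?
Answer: 297/2 - √22/54 ≈ 148.41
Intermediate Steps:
s = -5/4 (s = -¼*5 = -5/4 ≈ -1.2500)
t(d) = -1 + d (t(d) = -3 + (d - 1*(-2)) = -3 + (d + 2) = -3 + (2 + d) = -1 + d)
p(j) = √2*√j (p(j) = √(2*j) = √2*√j)
W(n, U) = U - 5*n/4 (W(n, U) = -5*n/4 + U = U - 5*n/4)
p(11)/(-54) + (6*3 + W(6, 3))*t(12) = (√2*√11)/(-54) + (6*3 + (3 - 5/4*6))*(-1 + 12) = √22*(-1/54) + (18 + (3 - 15/2))*11 = -√22/54 + (18 - 9/2)*11 = -√22/54 + (27/2)*11 = -√22/54 + 297/2 = 297/2 - √22/54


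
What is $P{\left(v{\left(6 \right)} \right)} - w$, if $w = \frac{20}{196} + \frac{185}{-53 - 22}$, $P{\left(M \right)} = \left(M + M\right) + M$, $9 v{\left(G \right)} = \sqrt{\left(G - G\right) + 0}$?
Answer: $\frac{1738}{735} \approx 2.3646$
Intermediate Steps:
$v{\left(G \right)} = 0$ ($v{\left(G \right)} = \frac{\sqrt{\left(G - G\right) + 0}}{9} = \frac{\sqrt{0 + 0}}{9} = \frac{\sqrt{0}}{9} = \frac{1}{9} \cdot 0 = 0$)
$P{\left(M \right)} = 3 M$ ($P{\left(M \right)} = 2 M + M = 3 M$)
$w = - \frac{1738}{735}$ ($w = 20 \cdot \frac{1}{196} + \frac{185}{-53 - 22} = \frac{5}{49} + \frac{185}{-75} = \frac{5}{49} + 185 \left(- \frac{1}{75}\right) = \frac{5}{49} - \frac{37}{15} = - \frac{1738}{735} \approx -2.3646$)
$P{\left(v{\left(6 \right)} \right)} - w = 3 \cdot 0 - - \frac{1738}{735} = 0 + \frac{1738}{735} = \frac{1738}{735}$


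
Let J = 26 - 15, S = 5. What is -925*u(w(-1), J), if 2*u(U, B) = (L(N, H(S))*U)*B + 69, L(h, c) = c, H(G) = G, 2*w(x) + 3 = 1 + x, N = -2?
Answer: 24975/4 ≈ 6243.8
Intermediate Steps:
w(x) = -1 + x/2 (w(x) = -3/2 + (1 + x)/2 = -3/2 + (½ + x/2) = -1 + x/2)
J = 11
u(U, B) = 69/2 + 5*B*U/2 (u(U, B) = ((5*U)*B + 69)/2 = (5*B*U + 69)/2 = (69 + 5*B*U)/2 = 69/2 + 5*B*U/2)
-925*u(w(-1), J) = -925*(69/2 + (5/2)*11*(-1 + (½)*(-1))) = -925*(69/2 + (5/2)*11*(-1 - ½)) = -925*(69/2 + (5/2)*11*(-3/2)) = -925*(69/2 - 165/4) = -925*(-27/4) = 24975/4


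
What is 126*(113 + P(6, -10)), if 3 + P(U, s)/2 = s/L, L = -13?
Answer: 177786/13 ≈ 13676.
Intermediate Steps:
P(U, s) = -6 - 2*s/13 (P(U, s) = -6 + 2*(s/(-13)) = -6 + 2*(s*(-1/13)) = -6 + 2*(-s/13) = -6 - 2*s/13)
126*(113 + P(6, -10)) = 126*(113 + (-6 - 2/13*(-10))) = 126*(113 + (-6 + 20/13)) = 126*(113 - 58/13) = 126*(1411/13) = 177786/13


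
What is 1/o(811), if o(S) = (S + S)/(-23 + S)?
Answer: 394/811 ≈ 0.48582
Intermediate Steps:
o(S) = 2*S/(-23 + S) (o(S) = (2*S)/(-23 + S) = 2*S/(-23 + S))
1/o(811) = 1/(2*811/(-23 + 811)) = 1/(2*811/788) = 1/(2*811*(1/788)) = 1/(811/394) = 394/811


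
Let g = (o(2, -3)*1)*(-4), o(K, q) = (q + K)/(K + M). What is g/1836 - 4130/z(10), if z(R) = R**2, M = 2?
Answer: -379129/9180 ≈ -41.299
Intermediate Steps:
o(K, q) = (K + q)/(2 + K) (o(K, q) = (q + K)/(K + 2) = (K + q)/(2 + K))
g = 1 (g = (((2 - 3)/(2 + 2))*1)*(-4) = ((-1/4)*1)*(-4) = (((1/4)*(-1))*1)*(-4) = -1/4*1*(-4) = -1/4*(-4) = 1)
g/1836 - 4130/z(10) = 1/1836 - 4130/(10**2) = 1*(1/1836) - 4130/100 = 1/1836 - 4130*1/100 = 1/1836 - 413/10 = -379129/9180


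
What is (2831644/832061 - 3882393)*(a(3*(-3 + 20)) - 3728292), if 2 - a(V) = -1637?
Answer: 12038523840831478837/832061 ≈ 1.4468e+13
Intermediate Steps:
a(V) = 1639 (a(V) = 2 - 1*(-1637) = 2 + 1637 = 1639)
(2831644/832061 - 3882393)*(a(3*(-3 + 20)) - 3728292) = (2831644/832061 - 3882393)*(1639 - 3728292) = (2831644*(1/832061) - 3882393)*(-3726653) = (2831644/832061 - 3882393)*(-3726653) = -3230384970329/832061*(-3726653) = 12038523840831478837/832061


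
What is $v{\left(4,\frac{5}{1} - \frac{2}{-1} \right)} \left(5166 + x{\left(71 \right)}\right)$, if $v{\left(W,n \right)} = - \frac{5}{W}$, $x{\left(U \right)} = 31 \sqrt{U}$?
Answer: $- \frac{12915}{2} - \frac{155 \sqrt{71}}{4} \approx -6784.0$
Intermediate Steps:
$v{\left(4,\frac{5}{1} - \frac{2}{-1} \right)} \left(5166 + x{\left(71 \right)}\right) = - \frac{5}{4} \left(5166 + 31 \sqrt{71}\right) = \left(-5\right) \frac{1}{4} \left(5166 + 31 \sqrt{71}\right) = - \frac{5 \left(5166 + 31 \sqrt{71}\right)}{4} = - \frac{12915}{2} - \frac{155 \sqrt{71}}{4}$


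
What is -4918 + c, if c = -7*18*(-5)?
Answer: -4288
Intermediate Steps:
c = 630 (c = -126*(-5) = 630)
-4918 + c = -4918 + 630 = -4288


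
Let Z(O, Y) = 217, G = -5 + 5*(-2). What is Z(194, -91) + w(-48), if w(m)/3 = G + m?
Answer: 28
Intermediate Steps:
G = -15 (G = -5 - 10 = -15)
w(m) = -45 + 3*m (w(m) = 3*(-15 + m) = -45 + 3*m)
Z(194, -91) + w(-48) = 217 + (-45 + 3*(-48)) = 217 + (-45 - 144) = 217 - 189 = 28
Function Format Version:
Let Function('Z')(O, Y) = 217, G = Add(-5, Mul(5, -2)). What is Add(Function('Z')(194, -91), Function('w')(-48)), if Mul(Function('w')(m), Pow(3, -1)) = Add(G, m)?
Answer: 28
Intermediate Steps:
G = -15 (G = Add(-5, -10) = -15)
Function('w')(m) = Add(-45, Mul(3, m)) (Function('w')(m) = Mul(3, Add(-15, m)) = Add(-45, Mul(3, m)))
Add(Function('Z')(194, -91), Function('w')(-48)) = Add(217, Add(-45, Mul(3, -48))) = Add(217, Add(-45, -144)) = Add(217, -189) = 28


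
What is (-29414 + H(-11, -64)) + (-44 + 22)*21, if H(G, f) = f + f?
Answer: -30004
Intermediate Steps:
H(G, f) = 2*f
(-29414 + H(-11, -64)) + (-44 + 22)*21 = (-29414 + 2*(-64)) + (-44 + 22)*21 = (-29414 - 128) - 22*21 = -29542 - 462 = -30004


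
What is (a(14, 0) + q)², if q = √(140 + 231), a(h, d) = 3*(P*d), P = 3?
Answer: 371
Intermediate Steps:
a(h, d) = 9*d (a(h, d) = 3*(3*d) = 9*d)
q = √371 ≈ 19.261
(a(14, 0) + q)² = (9*0 + √371)² = (0 + √371)² = (√371)² = 371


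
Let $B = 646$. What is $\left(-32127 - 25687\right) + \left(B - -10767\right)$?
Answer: $-46401$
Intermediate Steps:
$\left(-32127 - 25687\right) + \left(B - -10767\right) = \left(-32127 - 25687\right) + \left(646 - -10767\right) = -57814 + \left(646 + 10767\right) = -57814 + 11413 = -46401$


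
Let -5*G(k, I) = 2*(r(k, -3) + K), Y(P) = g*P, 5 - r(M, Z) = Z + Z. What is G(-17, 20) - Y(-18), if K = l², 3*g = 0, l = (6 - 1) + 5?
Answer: -222/5 ≈ -44.400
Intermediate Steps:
r(M, Z) = 5 - 2*Z (r(M, Z) = 5 - (Z + Z) = 5 - 2*Z)
l = 10 (l = 5 + 5 = 10)
g = 0 (g = (⅓)*0 = 0)
K = 100 (K = 10² = 100)
Y(P) = 0 (Y(P) = 0*P = 0)
G(k, I) = -222/5 (G(k, I) = -2*((5 - 2*(-3)) + 100)/5 = -2*((5 + 6) + 100)/5 = -2*(11 + 100)/5 = -2*111/5 = -⅕*222 = -222/5)
G(-17, 20) - Y(-18) = -222/5 - 1*0 = -222/5 + 0 = -222/5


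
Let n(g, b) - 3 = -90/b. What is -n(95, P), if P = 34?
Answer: -6/17 ≈ -0.35294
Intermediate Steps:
n(g, b) = 3 - 90/b
-n(95, P) = -(3 - 90/34) = -(3 - 90*1/34) = -(3 - 45/17) = -1*6/17 = -6/17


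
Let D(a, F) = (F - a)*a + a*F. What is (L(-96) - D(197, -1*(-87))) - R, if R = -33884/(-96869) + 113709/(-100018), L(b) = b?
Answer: 42976760419479/9688643642 ≈ 4435.8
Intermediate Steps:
D(a, F) = F*a + a*(F - a) (D(a, F) = a*(F - a) + F*a = F*a + a*(F - a))
R = -7625867209/9688643642 (R = -33884*(-1/96869) + 113709*(-1/100018) = 33884/96869 - 113709/100018 = -7625867209/9688643642 ≈ -0.78709)
(L(-96) - D(197, -1*(-87))) - R = (-96 - 197*(-1*197 + 2*(-1*(-87)))) - 1*(-7625867209/9688643642) = (-96 - 197*(-197 + 2*87)) + 7625867209/9688643642 = (-96 - 197*(-197 + 174)) + 7625867209/9688643642 = (-96 - 197*(-23)) + 7625867209/9688643642 = (-96 - 1*(-4531)) + 7625867209/9688643642 = (-96 + 4531) + 7625867209/9688643642 = 4435 + 7625867209/9688643642 = 42976760419479/9688643642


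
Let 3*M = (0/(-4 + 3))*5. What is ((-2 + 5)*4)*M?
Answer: 0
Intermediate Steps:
M = 0 (M = ((0/(-4 + 3))*5)/3 = ((0/(-1))*5)/3 = ((0*(-1))*5)/3 = (0*5)/3 = (1/3)*0 = 0)
((-2 + 5)*4)*M = ((-2 + 5)*4)*0 = (3*4)*0 = 12*0 = 0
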